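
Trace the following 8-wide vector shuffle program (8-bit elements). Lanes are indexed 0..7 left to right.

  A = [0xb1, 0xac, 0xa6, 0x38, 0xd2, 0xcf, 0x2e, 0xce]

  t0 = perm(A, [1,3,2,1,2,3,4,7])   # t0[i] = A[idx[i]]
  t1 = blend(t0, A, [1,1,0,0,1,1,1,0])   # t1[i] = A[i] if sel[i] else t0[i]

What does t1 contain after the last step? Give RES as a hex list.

RES = [0xb1, 0xac, 0xa6, 0xac, 0xd2, 0xcf, 0x2e, 0xce]

→ t0 |ac|38|a6|ac|a6|38|d2|ce|
→ t1 |b1|ac|a6|ac|d2|cf|2e|ce|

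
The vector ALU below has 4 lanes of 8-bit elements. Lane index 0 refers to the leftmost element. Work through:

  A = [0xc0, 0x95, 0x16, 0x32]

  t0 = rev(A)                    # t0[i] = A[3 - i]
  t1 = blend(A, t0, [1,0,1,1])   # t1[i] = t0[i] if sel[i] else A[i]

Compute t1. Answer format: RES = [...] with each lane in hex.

→ t0 |32|16|95|c0|
→ t1 |32|95|95|c0|

RES = [0x32, 0x95, 0x95, 0xc0]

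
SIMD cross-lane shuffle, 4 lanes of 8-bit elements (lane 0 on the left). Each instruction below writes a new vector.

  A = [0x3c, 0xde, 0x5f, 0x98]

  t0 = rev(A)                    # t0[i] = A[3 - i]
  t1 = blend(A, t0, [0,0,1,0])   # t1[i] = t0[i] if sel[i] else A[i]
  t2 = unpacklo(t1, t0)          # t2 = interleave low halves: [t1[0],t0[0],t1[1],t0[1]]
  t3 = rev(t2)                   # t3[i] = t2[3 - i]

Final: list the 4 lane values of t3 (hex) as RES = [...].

  t0: 98 5f de 3c
  t1: 3c de de 98
  t2: 3c 98 de 5f
  t3: 5f de 98 3c

RES = [ 0x5f  0xde  0x98  0x3c ]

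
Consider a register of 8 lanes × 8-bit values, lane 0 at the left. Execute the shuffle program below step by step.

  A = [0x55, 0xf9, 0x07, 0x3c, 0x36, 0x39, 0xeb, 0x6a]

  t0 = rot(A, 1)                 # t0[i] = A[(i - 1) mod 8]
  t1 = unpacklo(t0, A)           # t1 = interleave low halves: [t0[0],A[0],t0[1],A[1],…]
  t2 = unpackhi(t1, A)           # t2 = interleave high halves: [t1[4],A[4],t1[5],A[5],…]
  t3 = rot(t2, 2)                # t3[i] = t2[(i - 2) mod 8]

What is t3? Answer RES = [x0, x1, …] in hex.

→ t0 |6a|55|f9|07|3c|36|39|eb|
→ t1 |6a|55|55|f9|f9|07|07|3c|
→ t2 |f9|36|07|39|07|eb|3c|6a|
→ t3 |3c|6a|f9|36|07|39|07|eb|

RES = [ 0x3c  0x6a  0xf9  0x36  0x07  0x39  0x07  0xeb ]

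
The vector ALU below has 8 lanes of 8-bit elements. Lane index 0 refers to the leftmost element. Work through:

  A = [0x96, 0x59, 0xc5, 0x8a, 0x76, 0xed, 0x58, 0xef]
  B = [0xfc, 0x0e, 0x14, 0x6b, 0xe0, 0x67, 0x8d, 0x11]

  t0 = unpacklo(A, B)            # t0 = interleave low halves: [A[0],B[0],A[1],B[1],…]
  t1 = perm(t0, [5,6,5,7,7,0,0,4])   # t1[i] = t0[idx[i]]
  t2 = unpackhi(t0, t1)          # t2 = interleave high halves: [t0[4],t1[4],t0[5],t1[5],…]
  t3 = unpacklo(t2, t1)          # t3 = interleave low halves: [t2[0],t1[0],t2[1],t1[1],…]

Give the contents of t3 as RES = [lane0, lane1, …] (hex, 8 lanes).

RES = [0xc5, 0x14, 0x6b, 0x8a, 0x14, 0x14, 0x96, 0x6b]

  t0: 96 fc 59 0e c5 14 8a 6b
  t1: 14 8a 14 6b 6b 96 96 c5
  t2: c5 6b 14 96 8a 96 6b c5
  t3: c5 14 6b 8a 14 14 96 6b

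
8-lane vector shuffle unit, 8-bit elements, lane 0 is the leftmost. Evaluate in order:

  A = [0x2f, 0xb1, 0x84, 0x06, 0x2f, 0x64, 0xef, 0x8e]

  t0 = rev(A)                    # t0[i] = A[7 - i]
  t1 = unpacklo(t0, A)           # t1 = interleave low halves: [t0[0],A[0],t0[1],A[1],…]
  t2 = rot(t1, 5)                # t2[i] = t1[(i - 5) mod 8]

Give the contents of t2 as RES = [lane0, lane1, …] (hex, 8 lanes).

→ t0 |8e|ef|64|2f|06|84|b1|2f|
→ t1 |8e|2f|ef|b1|64|84|2f|06|
→ t2 |b1|64|84|2f|06|8e|2f|ef|

RES = [0xb1, 0x64, 0x84, 0x2f, 0x06, 0x8e, 0x2f, 0xef]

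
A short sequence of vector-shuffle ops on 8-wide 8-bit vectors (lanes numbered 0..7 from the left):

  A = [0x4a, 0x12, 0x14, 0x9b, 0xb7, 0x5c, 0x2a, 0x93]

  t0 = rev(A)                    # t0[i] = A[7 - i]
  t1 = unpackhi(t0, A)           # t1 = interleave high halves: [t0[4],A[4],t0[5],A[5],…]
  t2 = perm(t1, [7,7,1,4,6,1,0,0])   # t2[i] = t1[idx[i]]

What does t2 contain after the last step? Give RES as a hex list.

RES = [ 0x93  0x93  0xb7  0x12  0x4a  0xb7  0x9b  0x9b ]

  t0: 93 2a 5c b7 9b 14 12 4a
  t1: 9b b7 14 5c 12 2a 4a 93
  t2: 93 93 b7 12 4a b7 9b 9b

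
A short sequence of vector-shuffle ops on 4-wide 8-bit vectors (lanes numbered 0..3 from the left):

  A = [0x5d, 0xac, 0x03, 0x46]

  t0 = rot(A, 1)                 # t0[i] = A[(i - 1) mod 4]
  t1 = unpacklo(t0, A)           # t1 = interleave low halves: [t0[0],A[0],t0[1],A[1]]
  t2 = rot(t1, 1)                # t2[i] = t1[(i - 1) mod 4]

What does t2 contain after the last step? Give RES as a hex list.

RES = [ 0xac  0x46  0x5d  0x5d ]

  t0: 46 5d ac 03
  t1: 46 5d 5d ac
  t2: ac 46 5d 5d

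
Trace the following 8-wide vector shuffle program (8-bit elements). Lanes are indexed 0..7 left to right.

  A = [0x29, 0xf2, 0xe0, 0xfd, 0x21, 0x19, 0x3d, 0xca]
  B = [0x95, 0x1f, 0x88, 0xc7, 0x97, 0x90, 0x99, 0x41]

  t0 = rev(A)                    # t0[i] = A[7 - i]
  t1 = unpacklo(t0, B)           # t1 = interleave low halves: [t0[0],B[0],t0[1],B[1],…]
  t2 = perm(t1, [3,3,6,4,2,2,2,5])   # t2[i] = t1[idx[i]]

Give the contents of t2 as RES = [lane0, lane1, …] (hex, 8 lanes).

RES = [0x1f, 0x1f, 0x21, 0x19, 0x3d, 0x3d, 0x3d, 0x88]

t0 = [0xca, 0x3d, 0x19, 0x21, 0xfd, 0xe0, 0xf2, 0x29]
t1 = [0xca, 0x95, 0x3d, 0x1f, 0x19, 0x88, 0x21, 0xc7]
t2 = [0x1f, 0x1f, 0x21, 0x19, 0x3d, 0x3d, 0x3d, 0x88]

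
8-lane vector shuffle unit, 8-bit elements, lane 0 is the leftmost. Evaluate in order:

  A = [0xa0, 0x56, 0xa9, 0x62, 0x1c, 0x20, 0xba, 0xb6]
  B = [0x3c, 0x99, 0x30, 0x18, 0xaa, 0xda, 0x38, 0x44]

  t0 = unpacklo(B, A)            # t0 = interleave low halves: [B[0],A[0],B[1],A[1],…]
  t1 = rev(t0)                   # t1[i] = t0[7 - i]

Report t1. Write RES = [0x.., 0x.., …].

RES = [0x62, 0x18, 0xa9, 0x30, 0x56, 0x99, 0xa0, 0x3c]

  t0: 3c a0 99 56 30 a9 18 62
  t1: 62 18 a9 30 56 99 a0 3c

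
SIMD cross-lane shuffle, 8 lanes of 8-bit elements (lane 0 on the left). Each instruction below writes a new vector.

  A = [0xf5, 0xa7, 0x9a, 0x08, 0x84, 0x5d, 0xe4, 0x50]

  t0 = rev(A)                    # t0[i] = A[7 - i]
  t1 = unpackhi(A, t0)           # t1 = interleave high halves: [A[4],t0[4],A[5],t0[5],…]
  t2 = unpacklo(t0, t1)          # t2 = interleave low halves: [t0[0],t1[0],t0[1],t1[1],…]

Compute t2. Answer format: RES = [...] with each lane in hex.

  t0: 50 e4 5d 84 08 9a a7 f5
  t1: 84 08 5d 9a e4 a7 50 f5
  t2: 50 84 e4 08 5d 5d 84 9a

RES = [ 0x50  0x84  0xe4  0x08  0x5d  0x5d  0x84  0x9a ]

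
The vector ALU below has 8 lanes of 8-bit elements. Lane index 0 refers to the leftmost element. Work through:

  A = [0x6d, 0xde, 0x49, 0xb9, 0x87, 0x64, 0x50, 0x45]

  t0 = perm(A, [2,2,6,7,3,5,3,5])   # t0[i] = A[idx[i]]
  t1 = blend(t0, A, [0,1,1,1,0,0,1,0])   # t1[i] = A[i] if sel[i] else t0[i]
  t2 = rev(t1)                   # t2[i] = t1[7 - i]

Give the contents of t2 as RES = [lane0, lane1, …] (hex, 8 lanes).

RES = [0x64, 0x50, 0x64, 0xb9, 0xb9, 0x49, 0xde, 0x49]

t0 = [0x49, 0x49, 0x50, 0x45, 0xb9, 0x64, 0xb9, 0x64]
t1 = [0x49, 0xde, 0x49, 0xb9, 0xb9, 0x64, 0x50, 0x64]
t2 = [0x64, 0x50, 0x64, 0xb9, 0xb9, 0x49, 0xde, 0x49]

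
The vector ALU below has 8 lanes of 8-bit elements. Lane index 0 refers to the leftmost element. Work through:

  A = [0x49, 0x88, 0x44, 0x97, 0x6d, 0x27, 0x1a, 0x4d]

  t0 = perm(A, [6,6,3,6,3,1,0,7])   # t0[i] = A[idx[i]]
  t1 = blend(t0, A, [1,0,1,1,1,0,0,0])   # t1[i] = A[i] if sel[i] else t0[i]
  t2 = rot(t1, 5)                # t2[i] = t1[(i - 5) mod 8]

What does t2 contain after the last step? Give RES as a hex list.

RES = [ 0x97  0x6d  0x88  0x49  0x4d  0x49  0x1a  0x44 ]

t0 = [0x1a, 0x1a, 0x97, 0x1a, 0x97, 0x88, 0x49, 0x4d]
t1 = [0x49, 0x1a, 0x44, 0x97, 0x6d, 0x88, 0x49, 0x4d]
t2 = [0x97, 0x6d, 0x88, 0x49, 0x4d, 0x49, 0x1a, 0x44]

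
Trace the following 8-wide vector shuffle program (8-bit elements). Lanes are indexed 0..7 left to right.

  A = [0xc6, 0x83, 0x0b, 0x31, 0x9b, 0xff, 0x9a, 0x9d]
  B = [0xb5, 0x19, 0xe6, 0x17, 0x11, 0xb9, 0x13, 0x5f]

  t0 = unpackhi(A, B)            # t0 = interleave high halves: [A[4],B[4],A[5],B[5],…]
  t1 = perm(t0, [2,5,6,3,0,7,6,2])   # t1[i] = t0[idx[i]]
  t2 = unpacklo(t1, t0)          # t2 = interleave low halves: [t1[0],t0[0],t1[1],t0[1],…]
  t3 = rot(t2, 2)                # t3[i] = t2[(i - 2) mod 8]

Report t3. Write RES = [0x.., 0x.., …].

RES = [ 0xb9  0xb9  0xff  0x9b  0x13  0x11  0x9d  0xff ]

t0 = [0x9b, 0x11, 0xff, 0xb9, 0x9a, 0x13, 0x9d, 0x5f]
t1 = [0xff, 0x13, 0x9d, 0xb9, 0x9b, 0x5f, 0x9d, 0xff]
t2 = [0xff, 0x9b, 0x13, 0x11, 0x9d, 0xff, 0xb9, 0xb9]
t3 = [0xb9, 0xb9, 0xff, 0x9b, 0x13, 0x11, 0x9d, 0xff]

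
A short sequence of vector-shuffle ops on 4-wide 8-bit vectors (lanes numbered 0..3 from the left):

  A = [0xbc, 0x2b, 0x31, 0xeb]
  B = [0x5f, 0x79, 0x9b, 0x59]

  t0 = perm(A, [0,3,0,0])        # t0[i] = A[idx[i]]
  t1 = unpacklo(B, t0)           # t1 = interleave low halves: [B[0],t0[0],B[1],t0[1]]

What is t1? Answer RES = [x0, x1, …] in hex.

  t0: bc eb bc bc
  t1: 5f bc 79 eb

RES = [0x5f, 0xbc, 0x79, 0xeb]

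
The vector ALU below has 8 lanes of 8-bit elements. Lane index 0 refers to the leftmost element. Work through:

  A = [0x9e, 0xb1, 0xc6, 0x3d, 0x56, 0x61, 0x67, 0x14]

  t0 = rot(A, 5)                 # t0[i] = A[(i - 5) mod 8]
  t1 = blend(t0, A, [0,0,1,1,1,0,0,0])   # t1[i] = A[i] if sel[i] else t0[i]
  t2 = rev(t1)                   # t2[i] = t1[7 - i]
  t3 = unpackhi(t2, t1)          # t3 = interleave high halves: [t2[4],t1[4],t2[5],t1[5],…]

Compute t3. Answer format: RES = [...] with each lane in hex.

  t0: 3d 56 61 67 14 9e b1 c6
  t1: 3d 56 c6 3d 56 9e b1 c6
  t2: c6 b1 9e 56 3d c6 56 3d
  t3: 3d 56 c6 9e 56 b1 3d c6

RES = [0x3d, 0x56, 0xc6, 0x9e, 0x56, 0xb1, 0x3d, 0xc6]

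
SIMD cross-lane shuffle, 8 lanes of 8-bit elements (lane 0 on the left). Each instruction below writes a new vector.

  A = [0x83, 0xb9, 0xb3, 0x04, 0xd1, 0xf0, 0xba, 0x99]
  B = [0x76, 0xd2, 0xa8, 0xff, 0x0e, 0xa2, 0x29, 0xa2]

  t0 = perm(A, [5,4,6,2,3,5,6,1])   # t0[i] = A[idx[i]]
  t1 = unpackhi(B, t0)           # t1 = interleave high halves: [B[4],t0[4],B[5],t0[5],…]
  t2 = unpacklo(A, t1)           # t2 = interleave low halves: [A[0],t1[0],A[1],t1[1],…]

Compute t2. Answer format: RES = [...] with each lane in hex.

RES = [ 0x83  0x0e  0xb9  0x04  0xb3  0xa2  0x04  0xf0 ]

  t0: f0 d1 ba b3 04 f0 ba b9
  t1: 0e 04 a2 f0 29 ba a2 b9
  t2: 83 0e b9 04 b3 a2 04 f0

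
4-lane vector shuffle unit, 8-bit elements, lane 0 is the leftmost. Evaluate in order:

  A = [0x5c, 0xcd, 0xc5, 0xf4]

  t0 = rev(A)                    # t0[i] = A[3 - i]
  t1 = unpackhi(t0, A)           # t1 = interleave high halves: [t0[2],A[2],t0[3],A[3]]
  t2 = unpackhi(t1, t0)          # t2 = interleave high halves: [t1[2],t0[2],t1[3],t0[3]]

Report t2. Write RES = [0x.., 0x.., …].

RES = [ 0x5c  0xcd  0xf4  0x5c ]

t0 = [0xf4, 0xc5, 0xcd, 0x5c]
t1 = [0xcd, 0xc5, 0x5c, 0xf4]
t2 = [0x5c, 0xcd, 0xf4, 0x5c]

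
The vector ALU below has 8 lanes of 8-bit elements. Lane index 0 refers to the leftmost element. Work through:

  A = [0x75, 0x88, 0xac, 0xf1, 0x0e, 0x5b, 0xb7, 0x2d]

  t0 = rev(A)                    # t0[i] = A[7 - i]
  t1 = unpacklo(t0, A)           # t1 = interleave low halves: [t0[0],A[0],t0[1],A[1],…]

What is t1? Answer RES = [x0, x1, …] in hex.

RES = [0x2d, 0x75, 0xb7, 0x88, 0x5b, 0xac, 0x0e, 0xf1]

→ t0 |2d|b7|5b|0e|f1|ac|88|75|
→ t1 |2d|75|b7|88|5b|ac|0e|f1|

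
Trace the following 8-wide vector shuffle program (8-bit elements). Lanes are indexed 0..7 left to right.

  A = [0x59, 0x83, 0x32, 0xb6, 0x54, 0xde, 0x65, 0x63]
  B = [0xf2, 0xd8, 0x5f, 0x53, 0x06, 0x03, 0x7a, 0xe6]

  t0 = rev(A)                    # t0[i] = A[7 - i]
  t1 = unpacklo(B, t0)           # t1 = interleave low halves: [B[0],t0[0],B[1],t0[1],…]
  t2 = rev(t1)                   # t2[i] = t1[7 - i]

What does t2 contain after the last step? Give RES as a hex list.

t0 = [0x63, 0x65, 0xde, 0x54, 0xb6, 0x32, 0x83, 0x59]
t1 = [0xf2, 0x63, 0xd8, 0x65, 0x5f, 0xde, 0x53, 0x54]
t2 = [0x54, 0x53, 0xde, 0x5f, 0x65, 0xd8, 0x63, 0xf2]

RES = [0x54, 0x53, 0xde, 0x5f, 0x65, 0xd8, 0x63, 0xf2]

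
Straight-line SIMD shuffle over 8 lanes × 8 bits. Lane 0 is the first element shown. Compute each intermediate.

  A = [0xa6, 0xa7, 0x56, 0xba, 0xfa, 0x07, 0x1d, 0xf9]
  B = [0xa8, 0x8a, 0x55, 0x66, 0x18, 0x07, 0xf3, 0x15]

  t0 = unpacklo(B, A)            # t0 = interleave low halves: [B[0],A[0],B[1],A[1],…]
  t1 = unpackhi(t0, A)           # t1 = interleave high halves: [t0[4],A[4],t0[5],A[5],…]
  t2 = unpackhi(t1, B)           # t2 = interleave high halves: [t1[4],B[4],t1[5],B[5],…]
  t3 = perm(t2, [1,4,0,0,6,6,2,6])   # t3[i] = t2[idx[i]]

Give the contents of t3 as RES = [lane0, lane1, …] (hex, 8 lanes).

→ t0 |a8|a6|8a|a7|55|56|66|ba|
→ t1 |55|fa|56|07|66|1d|ba|f9|
→ t2 |66|18|1d|07|ba|f3|f9|15|
→ t3 |18|ba|66|66|f9|f9|1d|f9|

RES = [ 0x18  0xba  0x66  0x66  0xf9  0xf9  0x1d  0xf9 ]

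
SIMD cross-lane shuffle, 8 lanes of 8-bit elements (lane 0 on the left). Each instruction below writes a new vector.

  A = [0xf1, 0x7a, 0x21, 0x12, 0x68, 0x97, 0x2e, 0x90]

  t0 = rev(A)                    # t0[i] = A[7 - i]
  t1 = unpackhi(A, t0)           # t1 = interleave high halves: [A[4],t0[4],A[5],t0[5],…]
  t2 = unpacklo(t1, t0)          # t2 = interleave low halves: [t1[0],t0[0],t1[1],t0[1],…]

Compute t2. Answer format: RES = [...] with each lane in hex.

→ t0 |90|2e|97|68|12|21|7a|f1|
→ t1 |68|12|97|21|2e|7a|90|f1|
→ t2 |68|90|12|2e|97|97|21|68|

RES = [0x68, 0x90, 0x12, 0x2e, 0x97, 0x97, 0x21, 0x68]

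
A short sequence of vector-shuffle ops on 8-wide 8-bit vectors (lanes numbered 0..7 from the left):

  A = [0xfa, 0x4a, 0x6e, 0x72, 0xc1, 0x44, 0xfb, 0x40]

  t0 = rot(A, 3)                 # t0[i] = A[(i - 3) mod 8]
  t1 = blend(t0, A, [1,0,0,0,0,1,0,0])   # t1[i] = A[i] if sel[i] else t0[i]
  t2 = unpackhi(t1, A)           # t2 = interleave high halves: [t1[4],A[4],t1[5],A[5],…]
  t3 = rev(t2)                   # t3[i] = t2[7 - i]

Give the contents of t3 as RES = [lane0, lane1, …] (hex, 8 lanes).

RES = [0x40, 0xc1, 0xfb, 0x72, 0x44, 0x44, 0xc1, 0x4a]

→ t0 |44|fb|40|fa|4a|6e|72|c1|
→ t1 |fa|fb|40|fa|4a|44|72|c1|
→ t2 |4a|c1|44|44|72|fb|c1|40|
→ t3 |40|c1|fb|72|44|44|c1|4a|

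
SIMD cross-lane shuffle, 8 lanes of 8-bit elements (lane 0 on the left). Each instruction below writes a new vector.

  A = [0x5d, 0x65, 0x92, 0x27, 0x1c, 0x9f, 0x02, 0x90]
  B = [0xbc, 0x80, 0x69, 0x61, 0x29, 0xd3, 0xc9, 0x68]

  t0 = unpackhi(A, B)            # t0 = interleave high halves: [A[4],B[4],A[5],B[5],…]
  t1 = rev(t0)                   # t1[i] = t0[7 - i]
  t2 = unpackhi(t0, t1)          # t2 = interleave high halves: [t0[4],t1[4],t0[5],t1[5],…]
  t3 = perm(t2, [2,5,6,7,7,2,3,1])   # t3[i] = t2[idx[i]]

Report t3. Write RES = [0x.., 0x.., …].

t0 = [0x1c, 0x29, 0x9f, 0xd3, 0x02, 0xc9, 0x90, 0x68]
t1 = [0x68, 0x90, 0xc9, 0x02, 0xd3, 0x9f, 0x29, 0x1c]
t2 = [0x02, 0xd3, 0xc9, 0x9f, 0x90, 0x29, 0x68, 0x1c]
t3 = [0xc9, 0x29, 0x68, 0x1c, 0x1c, 0xc9, 0x9f, 0xd3]

RES = [ 0xc9  0x29  0x68  0x1c  0x1c  0xc9  0x9f  0xd3 ]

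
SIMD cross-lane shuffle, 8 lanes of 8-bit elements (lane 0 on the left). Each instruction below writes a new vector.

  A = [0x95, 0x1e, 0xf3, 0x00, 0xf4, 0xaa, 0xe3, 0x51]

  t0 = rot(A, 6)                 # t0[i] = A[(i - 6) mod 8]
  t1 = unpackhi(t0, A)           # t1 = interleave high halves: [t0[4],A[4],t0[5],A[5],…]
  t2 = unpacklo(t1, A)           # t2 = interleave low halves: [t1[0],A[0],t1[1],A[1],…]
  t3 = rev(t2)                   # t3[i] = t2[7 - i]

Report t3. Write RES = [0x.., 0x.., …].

RES = [0x00, 0xaa, 0xf3, 0x51, 0x1e, 0xf4, 0x95, 0xe3]

t0 = [0xf3, 0x00, 0xf4, 0xaa, 0xe3, 0x51, 0x95, 0x1e]
t1 = [0xe3, 0xf4, 0x51, 0xaa, 0x95, 0xe3, 0x1e, 0x51]
t2 = [0xe3, 0x95, 0xf4, 0x1e, 0x51, 0xf3, 0xaa, 0x00]
t3 = [0x00, 0xaa, 0xf3, 0x51, 0x1e, 0xf4, 0x95, 0xe3]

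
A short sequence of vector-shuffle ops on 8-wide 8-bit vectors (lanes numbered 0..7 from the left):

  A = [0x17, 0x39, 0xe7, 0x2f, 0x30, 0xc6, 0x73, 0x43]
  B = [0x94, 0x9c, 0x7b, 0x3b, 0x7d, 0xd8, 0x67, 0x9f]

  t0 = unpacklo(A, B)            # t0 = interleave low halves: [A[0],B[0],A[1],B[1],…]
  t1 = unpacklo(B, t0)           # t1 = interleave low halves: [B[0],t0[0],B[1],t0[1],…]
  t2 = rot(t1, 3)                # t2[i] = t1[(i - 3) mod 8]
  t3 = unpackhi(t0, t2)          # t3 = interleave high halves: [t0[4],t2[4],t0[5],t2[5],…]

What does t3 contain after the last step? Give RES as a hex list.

RES = [0xe7, 0x17, 0x7b, 0x9c, 0x2f, 0x94, 0x3b, 0x7b]

  t0: 17 94 39 9c e7 7b 2f 3b
  t1: 94 17 9c 94 7b 39 3b 9c
  t2: 39 3b 9c 94 17 9c 94 7b
  t3: e7 17 7b 9c 2f 94 3b 7b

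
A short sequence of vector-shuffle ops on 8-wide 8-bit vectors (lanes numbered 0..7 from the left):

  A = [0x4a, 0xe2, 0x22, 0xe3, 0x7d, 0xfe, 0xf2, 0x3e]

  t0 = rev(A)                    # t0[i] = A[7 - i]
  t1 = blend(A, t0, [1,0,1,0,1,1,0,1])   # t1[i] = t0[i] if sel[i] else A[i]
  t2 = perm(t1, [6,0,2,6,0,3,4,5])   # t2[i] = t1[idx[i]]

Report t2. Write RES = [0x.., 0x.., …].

RES = [ 0xf2  0x3e  0xfe  0xf2  0x3e  0xe3  0xe3  0x22 ]

→ t0 |3e|f2|fe|7d|e3|22|e2|4a|
→ t1 |3e|e2|fe|e3|e3|22|f2|4a|
→ t2 |f2|3e|fe|f2|3e|e3|e3|22|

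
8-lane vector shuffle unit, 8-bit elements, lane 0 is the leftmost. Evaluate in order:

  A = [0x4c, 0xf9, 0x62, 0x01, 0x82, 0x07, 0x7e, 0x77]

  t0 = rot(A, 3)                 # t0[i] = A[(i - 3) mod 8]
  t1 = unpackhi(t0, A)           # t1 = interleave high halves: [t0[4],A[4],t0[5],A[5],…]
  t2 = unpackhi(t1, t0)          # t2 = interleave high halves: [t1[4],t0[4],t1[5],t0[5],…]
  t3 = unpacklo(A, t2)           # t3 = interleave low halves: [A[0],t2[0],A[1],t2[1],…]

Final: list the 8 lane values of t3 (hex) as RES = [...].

RES = [0x4c, 0x01, 0xf9, 0xf9, 0x62, 0x7e, 0x01, 0x62]

→ t0 |07|7e|77|4c|f9|62|01|82|
→ t1 |f9|82|62|07|01|7e|82|77|
→ t2 |01|f9|7e|62|82|01|77|82|
→ t3 |4c|01|f9|f9|62|7e|01|62|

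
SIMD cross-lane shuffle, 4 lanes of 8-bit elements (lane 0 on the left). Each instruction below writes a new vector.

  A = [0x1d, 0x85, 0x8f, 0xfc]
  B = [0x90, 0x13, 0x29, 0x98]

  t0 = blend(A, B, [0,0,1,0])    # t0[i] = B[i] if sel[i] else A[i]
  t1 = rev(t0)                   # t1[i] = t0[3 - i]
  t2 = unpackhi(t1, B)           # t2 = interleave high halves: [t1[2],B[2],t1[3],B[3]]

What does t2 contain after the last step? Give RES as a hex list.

RES = [0x85, 0x29, 0x1d, 0x98]

t0 = [0x1d, 0x85, 0x29, 0xfc]
t1 = [0xfc, 0x29, 0x85, 0x1d]
t2 = [0x85, 0x29, 0x1d, 0x98]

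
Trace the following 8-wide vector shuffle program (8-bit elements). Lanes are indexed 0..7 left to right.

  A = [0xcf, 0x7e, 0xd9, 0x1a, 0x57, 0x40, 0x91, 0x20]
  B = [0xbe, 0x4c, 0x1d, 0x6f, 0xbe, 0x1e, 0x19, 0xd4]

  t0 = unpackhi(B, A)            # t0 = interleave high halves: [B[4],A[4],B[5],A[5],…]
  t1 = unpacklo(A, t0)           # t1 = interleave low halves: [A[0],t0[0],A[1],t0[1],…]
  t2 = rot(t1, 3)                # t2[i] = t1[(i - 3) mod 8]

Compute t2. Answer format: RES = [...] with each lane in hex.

  t0: be 57 1e 40 19 91 d4 20
  t1: cf be 7e 57 d9 1e 1a 40
  t2: 1e 1a 40 cf be 7e 57 d9

RES = [ 0x1e  0x1a  0x40  0xcf  0xbe  0x7e  0x57  0xd9 ]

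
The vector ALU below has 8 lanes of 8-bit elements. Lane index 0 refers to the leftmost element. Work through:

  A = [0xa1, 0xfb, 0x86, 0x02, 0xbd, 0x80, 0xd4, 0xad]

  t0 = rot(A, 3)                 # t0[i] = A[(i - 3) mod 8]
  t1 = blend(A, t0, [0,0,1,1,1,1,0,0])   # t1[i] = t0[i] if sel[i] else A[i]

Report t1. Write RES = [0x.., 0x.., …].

RES = [0xa1, 0xfb, 0xad, 0xa1, 0xfb, 0x86, 0xd4, 0xad]

  t0: 80 d4 ad a1 fb 86 02 bd
  t1: a1 fb ad a1 fb 86 d4 ad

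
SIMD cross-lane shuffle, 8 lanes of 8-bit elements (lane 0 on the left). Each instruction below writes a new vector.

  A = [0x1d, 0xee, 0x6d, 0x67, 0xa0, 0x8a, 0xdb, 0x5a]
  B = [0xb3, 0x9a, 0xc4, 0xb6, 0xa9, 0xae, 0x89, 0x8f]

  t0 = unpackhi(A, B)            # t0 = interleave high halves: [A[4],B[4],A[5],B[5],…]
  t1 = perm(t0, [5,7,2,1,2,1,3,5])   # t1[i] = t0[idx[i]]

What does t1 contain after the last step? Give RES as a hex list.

RES = [0x89, 0x8f, 0x8a, 0xa9, 0x8a, 0xa9, 0xae, 0x89]

→ t0 |a0|a9|8a|ae|db|89|5a|8f|
→ t1 |89|8f|8a|a9|8a|a9|ae|89|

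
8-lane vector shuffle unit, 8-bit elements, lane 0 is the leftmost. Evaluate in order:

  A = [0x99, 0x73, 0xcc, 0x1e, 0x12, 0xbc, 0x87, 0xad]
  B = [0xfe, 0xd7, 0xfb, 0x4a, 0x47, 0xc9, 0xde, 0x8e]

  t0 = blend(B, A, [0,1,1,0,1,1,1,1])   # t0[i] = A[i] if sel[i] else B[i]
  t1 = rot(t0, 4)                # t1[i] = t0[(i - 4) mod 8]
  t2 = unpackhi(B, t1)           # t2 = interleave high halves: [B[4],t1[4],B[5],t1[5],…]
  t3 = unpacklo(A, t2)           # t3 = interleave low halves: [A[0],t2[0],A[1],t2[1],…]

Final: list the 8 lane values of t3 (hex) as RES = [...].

RES = [ 0x99  0x47  0x73  0xfe  0xcc  0xc9  0x1e  0x73 ]

  t0: fe 73 cc 4a 12 bc 87 ad
  t1: 12 bc 87 ad fe 73 cc 4a
  t2: 47 fe c9 73 de cc 8e 4a
  t3: 99 47 73 fe cc c9 1e 73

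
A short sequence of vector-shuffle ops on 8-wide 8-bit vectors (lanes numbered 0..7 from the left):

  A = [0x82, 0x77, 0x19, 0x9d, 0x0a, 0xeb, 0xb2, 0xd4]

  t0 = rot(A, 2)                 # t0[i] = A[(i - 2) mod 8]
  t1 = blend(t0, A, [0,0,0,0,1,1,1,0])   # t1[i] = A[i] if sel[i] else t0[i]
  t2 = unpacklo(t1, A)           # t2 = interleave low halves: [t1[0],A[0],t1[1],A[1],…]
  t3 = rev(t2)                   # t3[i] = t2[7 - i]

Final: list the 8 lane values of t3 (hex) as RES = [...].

  t0: b2 d4 82 77 19 9d 0a eb
  t1: b2 d4 82 77 0a eb b2 eb
  t2: b2 82 d4 77 82 19 77 9d
  t3: 9d 77 19 82 77 d4 82 b2

RES = [ 0x9d  0x77  0x19  0x82  0x77  0xd4  0x82  0xb2 ]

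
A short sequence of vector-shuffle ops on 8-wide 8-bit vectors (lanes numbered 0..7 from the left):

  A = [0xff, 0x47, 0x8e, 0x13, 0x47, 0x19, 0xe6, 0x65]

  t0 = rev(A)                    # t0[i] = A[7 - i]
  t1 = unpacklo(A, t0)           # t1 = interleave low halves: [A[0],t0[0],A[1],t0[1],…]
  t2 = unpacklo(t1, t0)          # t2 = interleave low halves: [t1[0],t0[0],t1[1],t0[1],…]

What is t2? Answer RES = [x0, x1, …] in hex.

t0 = [0x65, 0xe6, 0x19, 0x47, 0x13, 0x8e, 0x47, 0xff]
t1 = [0xff, 0x65, 0x47, 0xe6, 0x8e, 0x19, 0x13, 0x47]
t2 = [0xff, 0x65, 0x65, 0xe6, 0x47, 0x19, 0xe6, 0x47]

RES = [0xff, 0x65, 0x65, 0xe6, 0x47, 0x19, 0xe6, 0x47]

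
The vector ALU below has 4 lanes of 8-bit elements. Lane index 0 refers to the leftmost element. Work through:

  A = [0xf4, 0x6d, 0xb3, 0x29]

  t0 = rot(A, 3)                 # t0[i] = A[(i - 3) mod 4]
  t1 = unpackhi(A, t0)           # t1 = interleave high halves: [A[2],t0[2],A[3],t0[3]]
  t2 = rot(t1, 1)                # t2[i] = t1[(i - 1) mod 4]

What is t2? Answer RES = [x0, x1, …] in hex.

t0 = [0x6d, 0xb3, 0x29, 0xf4]
t1 = [0xb3, 0x29, 0x29, 0xf4]
t2 = [0xf4, 0xb3, 0x29, 0x29]

RES = [0xf4, 0xb3, 0x29, 0x29]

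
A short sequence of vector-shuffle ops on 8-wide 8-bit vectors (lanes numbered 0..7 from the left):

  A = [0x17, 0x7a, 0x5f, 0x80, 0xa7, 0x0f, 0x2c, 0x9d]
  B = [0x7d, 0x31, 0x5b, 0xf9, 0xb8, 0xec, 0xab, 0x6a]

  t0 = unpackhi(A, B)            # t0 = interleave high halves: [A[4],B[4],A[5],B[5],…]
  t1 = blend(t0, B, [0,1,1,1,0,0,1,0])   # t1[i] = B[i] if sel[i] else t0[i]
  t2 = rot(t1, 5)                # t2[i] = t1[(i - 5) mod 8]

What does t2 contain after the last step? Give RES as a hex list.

  t0: a7 b8 0f ec 2c ab 9d 6a
  t1: a7 31 5b f9 2c ab ab 6a
  t2: f9 2c ab ab 6a a7 31 5b

RES = [ 0xf9  0x2c  0xab  0xab  0x6a  0xa7  0x31  0x5b ]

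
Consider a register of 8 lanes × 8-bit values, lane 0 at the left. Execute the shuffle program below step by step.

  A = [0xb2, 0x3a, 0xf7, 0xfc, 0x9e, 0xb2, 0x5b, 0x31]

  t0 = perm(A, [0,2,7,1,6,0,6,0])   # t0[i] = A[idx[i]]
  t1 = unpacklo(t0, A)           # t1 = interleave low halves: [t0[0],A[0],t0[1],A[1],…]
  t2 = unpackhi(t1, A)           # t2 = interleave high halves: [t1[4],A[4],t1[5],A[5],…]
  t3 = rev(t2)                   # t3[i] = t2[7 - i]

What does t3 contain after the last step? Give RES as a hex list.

RES = [0x31, 0xfc, 0x5b, 0x3a, 0xb2, 0xf7, 0x9e, 0x31]

  t0: b2 f7 31 3a 5b b2 5b b2
  t1: b2 b2 f7 3a 31 f7 3a fc
  t2: 31 9e f7 b2 3a 5b fc 31
  t3: 31 fc 5b 3a b2 f7 9e 31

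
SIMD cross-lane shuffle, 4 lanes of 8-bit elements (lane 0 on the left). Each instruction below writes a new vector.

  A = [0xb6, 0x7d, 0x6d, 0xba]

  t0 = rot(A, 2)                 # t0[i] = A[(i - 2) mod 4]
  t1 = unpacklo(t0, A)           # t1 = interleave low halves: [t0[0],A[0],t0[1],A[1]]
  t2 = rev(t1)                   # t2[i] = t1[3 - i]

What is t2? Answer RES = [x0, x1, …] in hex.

RES = [0x7d, 0xba, 0xb6, 0x6d]

→ t0 |6d|ba|b6|7d|
→ t1 |6d|b6|ba|7d|
→ t2 |7d|ba|b6|6d|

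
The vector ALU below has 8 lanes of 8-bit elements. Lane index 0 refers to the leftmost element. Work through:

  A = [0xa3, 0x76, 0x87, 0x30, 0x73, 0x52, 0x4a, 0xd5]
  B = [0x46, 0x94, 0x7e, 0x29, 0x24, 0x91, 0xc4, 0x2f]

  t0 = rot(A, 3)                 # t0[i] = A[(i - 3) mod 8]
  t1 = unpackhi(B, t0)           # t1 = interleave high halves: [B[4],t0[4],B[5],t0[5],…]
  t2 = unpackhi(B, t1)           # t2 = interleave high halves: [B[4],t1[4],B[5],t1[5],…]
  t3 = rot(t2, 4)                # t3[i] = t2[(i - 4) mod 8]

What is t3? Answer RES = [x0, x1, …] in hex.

  t0: 52 4a d5 a3 76 87 30 73
  t1: 24 76 91 87 c4 30 2f 73
  t2: 24 c4 91 30 c4 2f 2f 73
  t3: c4 2f 2f 73 24 c4 91 30

RES = [ 0xc4  0x2f  0x2f  0x73  0x24  0xc4  0x91  0x30 ]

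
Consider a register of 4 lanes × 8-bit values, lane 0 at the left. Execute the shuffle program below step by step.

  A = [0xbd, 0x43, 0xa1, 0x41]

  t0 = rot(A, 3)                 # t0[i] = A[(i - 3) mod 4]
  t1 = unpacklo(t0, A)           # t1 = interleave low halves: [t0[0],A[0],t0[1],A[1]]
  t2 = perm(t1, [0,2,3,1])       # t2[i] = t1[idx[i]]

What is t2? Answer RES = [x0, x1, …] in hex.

RES = [0x43, 0xa1, 0x43, 0xbd]

→ t0 |43|a1|41|bd|
→ t1 |43|bd|a1|43|
→ t2 |43|a1|43|bd|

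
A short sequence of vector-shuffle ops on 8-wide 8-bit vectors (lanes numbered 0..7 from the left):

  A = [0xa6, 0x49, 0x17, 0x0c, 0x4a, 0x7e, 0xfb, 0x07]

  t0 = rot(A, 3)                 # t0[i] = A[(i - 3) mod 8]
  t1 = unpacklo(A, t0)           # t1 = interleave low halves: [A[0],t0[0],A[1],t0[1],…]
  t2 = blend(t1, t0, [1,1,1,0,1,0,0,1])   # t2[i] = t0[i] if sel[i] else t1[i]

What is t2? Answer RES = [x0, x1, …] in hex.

RES = [ 0x7e  0xfb  0x07  0xfb  0x49  0x07  0x0c  0x4a ]

t0 = [0x7e, 0xfb, 0x07, 0xa6, 0x49, 0x17, 0x0c, 0x4a]
t1 = [0xa6, 0x7e, 0x49, 0xfb, 0x17, 0x07, 0x0c, 0xa6]
t2 = [0x7e, 0xfb, 0x07, 0xfb, 0x49, 0x07, 0x0c, 0x4a]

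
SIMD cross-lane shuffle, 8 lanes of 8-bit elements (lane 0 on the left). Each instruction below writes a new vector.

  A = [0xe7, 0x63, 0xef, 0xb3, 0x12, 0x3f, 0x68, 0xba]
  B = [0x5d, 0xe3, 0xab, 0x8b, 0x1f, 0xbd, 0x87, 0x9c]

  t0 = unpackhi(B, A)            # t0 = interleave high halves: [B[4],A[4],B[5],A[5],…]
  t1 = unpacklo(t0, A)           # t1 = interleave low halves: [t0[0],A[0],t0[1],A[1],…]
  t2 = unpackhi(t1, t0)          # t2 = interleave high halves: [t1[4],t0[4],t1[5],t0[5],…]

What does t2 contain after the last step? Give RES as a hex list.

RES = [ 0xbd  0x87  0xef  0x68  0x3f  0x9c  0xb3  0xba ]

t0 = [0x1f, 0x12, 0xbd, 0x3f, 0x87, 0x68, 0x9c, 0xba]
t1 = [0x1f, 0xe7, 0x12, 0x63, 0xbd, 0xef, 0x3f, 0xb3]
t2 = [0xbd, 0x87, 0xef, 0x68, 0x3f, 0x9c, 0xb3, 0xba]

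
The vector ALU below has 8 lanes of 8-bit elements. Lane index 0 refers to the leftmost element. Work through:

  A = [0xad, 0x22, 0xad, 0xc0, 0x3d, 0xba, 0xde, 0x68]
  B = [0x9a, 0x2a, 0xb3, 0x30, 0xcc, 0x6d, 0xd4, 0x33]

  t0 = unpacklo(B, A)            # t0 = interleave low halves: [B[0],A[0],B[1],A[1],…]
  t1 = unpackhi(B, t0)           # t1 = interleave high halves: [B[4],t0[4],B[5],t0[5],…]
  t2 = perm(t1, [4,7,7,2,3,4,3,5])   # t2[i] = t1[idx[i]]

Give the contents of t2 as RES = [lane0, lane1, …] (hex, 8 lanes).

  t0: 9a ad 2a 22 b3 ad 30 c0
  t1: cc b3 6d ad d4 30 33 c0
  t2: d4 c0 c0 6d ad d4 ad 30

RES = [0xd4, 0xc0, 0xc0, 0x6d, 0xad, 0xd4, 0xad, 0x30]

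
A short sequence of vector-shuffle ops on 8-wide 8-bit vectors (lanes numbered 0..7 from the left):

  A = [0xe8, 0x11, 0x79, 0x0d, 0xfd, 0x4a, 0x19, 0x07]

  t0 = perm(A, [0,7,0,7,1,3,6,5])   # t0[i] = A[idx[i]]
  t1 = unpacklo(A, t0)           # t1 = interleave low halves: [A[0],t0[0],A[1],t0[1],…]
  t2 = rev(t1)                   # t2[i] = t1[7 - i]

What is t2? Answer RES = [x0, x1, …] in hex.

RES = [0x07, 0x0d, 0xe8, 0x79, 0x07, 0x11, 0xe8, 0xe8]

  t0: e8 07 e8 07 11 0d 19 4a
  t1: e8 e8 11 07 79 e8 0d 07
  t2: 07 0d e8 79 07 11 e8 e8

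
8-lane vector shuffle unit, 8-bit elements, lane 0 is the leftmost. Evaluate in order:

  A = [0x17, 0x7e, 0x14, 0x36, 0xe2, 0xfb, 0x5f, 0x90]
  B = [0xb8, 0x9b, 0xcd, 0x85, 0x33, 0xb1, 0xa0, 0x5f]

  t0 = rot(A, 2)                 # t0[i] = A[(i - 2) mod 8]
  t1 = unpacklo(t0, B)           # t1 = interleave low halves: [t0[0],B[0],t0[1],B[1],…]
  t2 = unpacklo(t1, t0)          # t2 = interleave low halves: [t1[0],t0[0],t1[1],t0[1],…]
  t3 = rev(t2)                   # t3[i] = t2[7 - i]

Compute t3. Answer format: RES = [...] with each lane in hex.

RES = [ 0x7e  0x9b  0x17  0x90  0x90  0xb8  0x5f  0x5f ]

  t0: 5f 90 17 7e 14 36 e2 fb
  t1: 5f b8 90 9b 17 cd 7e 85
  t2: 5f 5f b8 90 90 17 9b 7e
  t3: 7e 9b 17 90 90 b8 5f 5f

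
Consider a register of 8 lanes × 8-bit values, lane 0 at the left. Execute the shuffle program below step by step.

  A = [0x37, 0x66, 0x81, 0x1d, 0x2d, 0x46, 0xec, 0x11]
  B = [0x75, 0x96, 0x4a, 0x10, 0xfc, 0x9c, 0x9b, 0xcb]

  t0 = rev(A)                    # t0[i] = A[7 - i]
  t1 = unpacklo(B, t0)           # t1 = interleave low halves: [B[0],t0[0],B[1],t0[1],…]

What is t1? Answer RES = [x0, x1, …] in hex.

→ t0 |11|ec|46|2d|1d|81|66|37|
→ t1 |75|11|96|ec|4a|46|10|2d|

RES = [0x75, 0x11, 0x96, 0xec, 0x4a, 0x46, 0x10, 0x2d]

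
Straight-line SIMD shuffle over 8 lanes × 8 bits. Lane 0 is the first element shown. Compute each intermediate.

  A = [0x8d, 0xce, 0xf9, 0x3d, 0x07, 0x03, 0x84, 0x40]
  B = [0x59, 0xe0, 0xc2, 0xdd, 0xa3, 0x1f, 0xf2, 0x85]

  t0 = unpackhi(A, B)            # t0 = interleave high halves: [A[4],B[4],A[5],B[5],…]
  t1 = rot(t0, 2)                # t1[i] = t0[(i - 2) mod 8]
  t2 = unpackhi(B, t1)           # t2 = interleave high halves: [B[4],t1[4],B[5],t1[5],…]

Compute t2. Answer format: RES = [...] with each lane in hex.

  t0: 07 a3 03 1f 84 f2 40 85
  t1: 40 85 07 a3 03 1f 84 f2
  t2: a3 03 1f 1f f2 84 85 f2

RES = [ 0xa3  0x03  0x1f  0x1f  0xf2  0x84  0x85  0xf2 ]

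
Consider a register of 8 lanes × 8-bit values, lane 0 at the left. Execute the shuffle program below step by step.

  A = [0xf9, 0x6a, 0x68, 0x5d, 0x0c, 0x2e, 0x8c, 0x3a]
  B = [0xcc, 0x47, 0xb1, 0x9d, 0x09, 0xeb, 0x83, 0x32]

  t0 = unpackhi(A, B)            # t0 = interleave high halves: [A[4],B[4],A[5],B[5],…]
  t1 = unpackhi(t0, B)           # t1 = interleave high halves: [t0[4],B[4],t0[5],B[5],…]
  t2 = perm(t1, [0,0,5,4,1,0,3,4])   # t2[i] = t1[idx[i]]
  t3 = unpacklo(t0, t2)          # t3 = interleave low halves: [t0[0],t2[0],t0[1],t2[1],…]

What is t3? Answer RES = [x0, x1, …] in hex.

RES = [ 0x0c  0x8c  0x09  0x8c  0x2e  0x83  0xeb  0x3a ]

→ t0 |0c|09|2e|eb|8c|83|3a|32|
→ t1 |8c|09|83|eb|3a|83|32|32|
→ t2 |8c|8c|83|3a|09|8c|eb|3a|
→ t3 |0c|8c|09|8c|2e|83|eb|3a|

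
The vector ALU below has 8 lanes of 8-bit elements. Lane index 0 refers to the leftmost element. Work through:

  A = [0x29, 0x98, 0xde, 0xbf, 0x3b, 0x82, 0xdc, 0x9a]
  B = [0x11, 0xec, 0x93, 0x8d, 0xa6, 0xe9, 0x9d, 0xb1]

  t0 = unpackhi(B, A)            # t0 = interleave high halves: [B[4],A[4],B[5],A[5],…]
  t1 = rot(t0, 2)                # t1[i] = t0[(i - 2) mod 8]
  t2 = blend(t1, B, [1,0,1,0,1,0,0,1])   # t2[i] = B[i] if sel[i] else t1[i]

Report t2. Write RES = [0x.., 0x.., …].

RES = [0x11, 0x9a, 0x93, 0x3b, 0xa6, 0x82, 0x9d, 0xb1]

  t0: a6 3b e9 82 9d dc b1 9a
  t1: b1 9a a6 3b e9 82 9d dc
  t2: 11 9a 93 3b a6 82 9d b1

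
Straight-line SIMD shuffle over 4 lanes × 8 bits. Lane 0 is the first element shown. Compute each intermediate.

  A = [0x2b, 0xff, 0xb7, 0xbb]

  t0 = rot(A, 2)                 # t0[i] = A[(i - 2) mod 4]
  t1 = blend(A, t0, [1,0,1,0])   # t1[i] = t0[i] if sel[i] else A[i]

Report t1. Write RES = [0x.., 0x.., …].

RES = [0xb7, 0xff, 0x2b, 0xbb]

→ t0 |b7|bb|2b|ff|
→ t1 |b7|ff|2b|bb|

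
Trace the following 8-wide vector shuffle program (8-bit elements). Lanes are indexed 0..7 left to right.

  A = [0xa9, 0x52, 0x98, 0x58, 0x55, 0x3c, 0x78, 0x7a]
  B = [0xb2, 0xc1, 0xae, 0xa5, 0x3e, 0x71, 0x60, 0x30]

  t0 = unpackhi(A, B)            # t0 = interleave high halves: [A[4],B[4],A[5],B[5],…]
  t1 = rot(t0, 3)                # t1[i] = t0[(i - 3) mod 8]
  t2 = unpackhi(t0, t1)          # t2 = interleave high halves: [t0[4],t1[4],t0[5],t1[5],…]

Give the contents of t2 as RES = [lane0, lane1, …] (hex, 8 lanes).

RES = [ 0x78  0x3e  0x60  0x3c  0x7a  0x71  0x30  0x78 ]

t0 = [0x55, 0x3e, 0x3c, 0x71, 0x78, 0x60, 0x7a, 0x30]
t1 = [0x60, 0x7a, 0x30, 0x55, 0x3e, 0x3c, 0x71, 0x78]
t2 = [0x78, 0x3e, 0x60, 0x3c, 0x7a, 0x71, 0x30, 0x78]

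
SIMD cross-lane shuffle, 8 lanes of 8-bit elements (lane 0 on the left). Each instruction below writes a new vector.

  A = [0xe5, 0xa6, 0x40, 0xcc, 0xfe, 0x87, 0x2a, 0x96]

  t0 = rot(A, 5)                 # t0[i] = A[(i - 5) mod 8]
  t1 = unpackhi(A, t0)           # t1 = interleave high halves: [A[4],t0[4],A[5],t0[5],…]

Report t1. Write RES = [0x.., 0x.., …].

RES = [ 0xfe  0x96  0x87  0xe5  0x2a  0xa6  0x96  0x40 ]

→ t0 |cc|fe|87|2a|96|e5|a6|40|
→ t1 |fe|96|87|e5|2a|a6|96|40|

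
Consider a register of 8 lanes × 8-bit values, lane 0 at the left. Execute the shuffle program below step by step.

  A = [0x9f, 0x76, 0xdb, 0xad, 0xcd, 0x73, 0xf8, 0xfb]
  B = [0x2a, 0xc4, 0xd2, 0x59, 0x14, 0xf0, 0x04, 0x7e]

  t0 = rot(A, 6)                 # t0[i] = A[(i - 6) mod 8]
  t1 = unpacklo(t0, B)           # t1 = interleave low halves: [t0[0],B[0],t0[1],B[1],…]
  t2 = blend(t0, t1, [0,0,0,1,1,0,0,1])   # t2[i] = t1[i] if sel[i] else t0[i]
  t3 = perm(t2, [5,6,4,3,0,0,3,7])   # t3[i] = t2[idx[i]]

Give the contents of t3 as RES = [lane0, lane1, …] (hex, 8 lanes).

  t0: db ad cd 73 f8 fb 9f 76
  t1: db 2a ad c4 cd d2 73 59
  t2: db ad cd c4 cd fb 9f 59
  t3: fb 9f cd c4 db db c4 59

RES = [0xfb, 0x9f, 0xcd, 0xc4, 0xdb, 0xdb, 0xc4, 0x59]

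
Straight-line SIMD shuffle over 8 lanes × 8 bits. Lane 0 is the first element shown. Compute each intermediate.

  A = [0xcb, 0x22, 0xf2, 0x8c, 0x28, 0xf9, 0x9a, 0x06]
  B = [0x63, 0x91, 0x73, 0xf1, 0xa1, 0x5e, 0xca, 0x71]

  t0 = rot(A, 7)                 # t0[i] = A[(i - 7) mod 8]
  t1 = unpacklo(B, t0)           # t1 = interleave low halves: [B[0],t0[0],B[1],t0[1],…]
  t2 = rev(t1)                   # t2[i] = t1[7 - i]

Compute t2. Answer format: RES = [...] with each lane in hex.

RES = [ 0x28  0xf1  0x8c  0x73  0xf2  0x91  0x22  0x63 ]

→ t0 |22|f2|8c|28|f9|9a|06|cb|
→ t1 |63|22|91|f2|73|8c|f1|28|
→ t2 |28|f1|8c|73|f2|91|22|63|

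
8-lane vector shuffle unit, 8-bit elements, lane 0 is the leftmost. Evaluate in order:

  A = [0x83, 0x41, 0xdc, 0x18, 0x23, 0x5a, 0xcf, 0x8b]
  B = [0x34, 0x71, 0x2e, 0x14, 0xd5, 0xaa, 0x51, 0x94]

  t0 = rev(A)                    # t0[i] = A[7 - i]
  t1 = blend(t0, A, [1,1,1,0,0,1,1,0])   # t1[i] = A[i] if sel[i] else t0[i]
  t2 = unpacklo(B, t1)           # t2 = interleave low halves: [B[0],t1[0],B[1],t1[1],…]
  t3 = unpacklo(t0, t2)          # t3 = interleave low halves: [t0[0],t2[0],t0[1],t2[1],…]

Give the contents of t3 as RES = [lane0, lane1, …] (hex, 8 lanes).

RES = [0x8b, 0x34, 0xcf, 0x83, 0x5a, 0x71, 0x23, 0x41]

→ t0 |8b|cf|5a|23|18|dc|41|83|
→ t1 |83|41|dc|23|18|5a|cf|83|
→ t2 |34|83|71|41|2e|dc|14|23|
→ t3 |8b|34|cf|83|5a|71|23|41|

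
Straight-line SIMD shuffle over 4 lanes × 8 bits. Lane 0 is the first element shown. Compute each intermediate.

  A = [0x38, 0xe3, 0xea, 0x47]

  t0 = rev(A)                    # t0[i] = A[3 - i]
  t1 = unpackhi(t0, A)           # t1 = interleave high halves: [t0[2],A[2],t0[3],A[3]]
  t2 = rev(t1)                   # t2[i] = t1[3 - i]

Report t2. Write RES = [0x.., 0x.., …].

RES = [ 0x47  0x38  0xea  0xe3 ]

→ t0 |47|ea|e3|38|
→ t1 |e3|ea|38|47|
→ t2 |47|38|ea|e3|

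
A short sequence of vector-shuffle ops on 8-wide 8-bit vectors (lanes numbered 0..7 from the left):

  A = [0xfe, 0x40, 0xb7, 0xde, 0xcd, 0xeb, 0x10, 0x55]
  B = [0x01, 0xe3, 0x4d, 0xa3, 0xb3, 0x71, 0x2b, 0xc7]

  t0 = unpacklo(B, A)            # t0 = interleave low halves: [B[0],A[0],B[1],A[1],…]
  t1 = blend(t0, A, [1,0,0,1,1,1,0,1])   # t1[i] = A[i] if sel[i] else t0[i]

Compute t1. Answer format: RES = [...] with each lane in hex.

→ t0 |01|fe|e3|40|4d|b7|a3|de|
→ t1 |fe|fe|e3|de|cd|eb|a3|55|

RES = [0xfe, 0xfe, 0xe3, 0xde, 0xcd, 0xeb, 0xa3, 0x55]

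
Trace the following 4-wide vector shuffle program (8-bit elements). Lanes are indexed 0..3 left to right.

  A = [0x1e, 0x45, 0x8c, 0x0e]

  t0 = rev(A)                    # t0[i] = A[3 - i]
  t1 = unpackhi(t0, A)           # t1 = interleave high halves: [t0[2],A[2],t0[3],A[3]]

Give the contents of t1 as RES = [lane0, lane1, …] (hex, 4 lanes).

RES = [0x45, 0x8c, 0x1e, 0x0e]

  t0: 0e 8c 45 1e
  t1: 45 8c 1e 0e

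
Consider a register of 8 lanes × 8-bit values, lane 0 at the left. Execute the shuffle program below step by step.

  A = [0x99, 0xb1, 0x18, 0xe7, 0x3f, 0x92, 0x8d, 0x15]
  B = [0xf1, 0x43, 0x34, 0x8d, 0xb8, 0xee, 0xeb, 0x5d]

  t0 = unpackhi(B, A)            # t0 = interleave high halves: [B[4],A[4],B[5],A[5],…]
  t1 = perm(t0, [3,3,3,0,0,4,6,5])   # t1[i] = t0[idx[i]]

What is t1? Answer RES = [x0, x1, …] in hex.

RES = [0x92, 0x92, 0x92, 0xb8, 0xb8, 0xeb, 0x5d, 0x8d]

→ t0 |b8|3f|ee|92|eb|8d|5d|15|
→ t1 |92|92|92|b8|b8|eb|5d|8d|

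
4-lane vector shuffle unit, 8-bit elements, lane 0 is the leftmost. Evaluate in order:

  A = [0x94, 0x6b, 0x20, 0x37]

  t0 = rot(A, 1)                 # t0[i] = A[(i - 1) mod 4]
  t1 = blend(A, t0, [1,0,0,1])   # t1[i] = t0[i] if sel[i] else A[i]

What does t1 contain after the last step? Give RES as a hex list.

RES = [0x37, 0x6b, 0x20, 0x20]

→ t0 |37|94|6b|20|
→ t1 |37|6b|20|20|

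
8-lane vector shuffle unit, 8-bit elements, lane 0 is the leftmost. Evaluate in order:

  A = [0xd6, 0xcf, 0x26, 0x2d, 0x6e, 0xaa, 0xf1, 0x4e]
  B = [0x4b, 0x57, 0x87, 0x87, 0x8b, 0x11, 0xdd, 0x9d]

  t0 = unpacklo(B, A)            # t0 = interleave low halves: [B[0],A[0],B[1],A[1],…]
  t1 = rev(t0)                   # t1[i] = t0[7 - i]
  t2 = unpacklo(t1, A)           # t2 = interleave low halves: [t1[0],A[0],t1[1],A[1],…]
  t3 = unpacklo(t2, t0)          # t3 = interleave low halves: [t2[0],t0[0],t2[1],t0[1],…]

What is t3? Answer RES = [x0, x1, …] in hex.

t0 = [0x4b, 0xd6, 0x57, 0xcf, 0x87, 0x26, 0x87, 0x2d]
t1 = [0x2d, 0x87, 0x26, 0x87, 0xcf, 0x57, 0xd6, 0x4b]
t2 = [0x2d, 0xd6, 0x87, 0xcf, 0x26, 0x26, 0x87, 0x2d]
t3 = [0x2d, 0x4b, 0xd6, 0xd6, 0x87, 0x57, 0xcf, 0xcf]

RES = [0x2d, 0x4b, 0xd6, 0xd6, 0x87, 0x57, 0xcf, 0xcf]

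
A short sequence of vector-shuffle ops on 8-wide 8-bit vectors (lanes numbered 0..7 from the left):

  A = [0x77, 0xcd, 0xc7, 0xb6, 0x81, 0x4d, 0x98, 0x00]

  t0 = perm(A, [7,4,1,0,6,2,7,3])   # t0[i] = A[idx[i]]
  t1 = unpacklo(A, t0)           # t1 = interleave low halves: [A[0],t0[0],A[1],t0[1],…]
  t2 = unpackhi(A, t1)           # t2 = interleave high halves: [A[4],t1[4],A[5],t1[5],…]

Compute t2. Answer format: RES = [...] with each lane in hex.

RES = [ 0x81  0xc7  0x4d  0xcd  0x98  0xb6  0x00  0x77 ]

  t0: 00 81 cd 77 98 c7 00 b6
  t1: 77 00 cd 81 c7 cd b6 77
  t2: 81 c7 4d cd 98 b6 00 77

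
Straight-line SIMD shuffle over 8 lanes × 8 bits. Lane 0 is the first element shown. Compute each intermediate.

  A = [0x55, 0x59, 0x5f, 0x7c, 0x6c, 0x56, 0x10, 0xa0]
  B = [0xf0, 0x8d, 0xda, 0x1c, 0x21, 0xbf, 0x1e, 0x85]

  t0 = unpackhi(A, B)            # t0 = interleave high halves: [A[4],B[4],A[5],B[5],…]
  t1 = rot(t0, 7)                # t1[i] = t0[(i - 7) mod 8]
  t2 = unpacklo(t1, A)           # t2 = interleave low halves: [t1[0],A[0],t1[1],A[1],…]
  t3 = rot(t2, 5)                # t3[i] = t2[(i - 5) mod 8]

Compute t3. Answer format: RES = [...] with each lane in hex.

RES = [ 0x59  0xbf  0x5f  0x10  0x7c  0x21  0x55  0x56 ]

t0 = [0x6c, 0x21, 0x56, 0xbf, 0x10, 0x1e, 0xa0, 0x85]
t1 = [0x21, 0x56, 0xbf, 0x10, 0x1e, 0xa0, 0x85, 0x6c]
t2 = [0x21, 0x55, 0x56, 0x59, 0xbf, 0x5f, 0x10, 0x7c]
t3 = [0x59, 0xbf, 0x5f, 0x10, 0x7c, 0x21, 0x55, 0x56]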